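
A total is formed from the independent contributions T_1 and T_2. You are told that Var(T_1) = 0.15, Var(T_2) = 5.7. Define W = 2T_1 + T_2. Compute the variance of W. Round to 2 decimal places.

6.30

By independence, Var(W) = (2)²Var(T_1) + (1)²Var(T_2)
= (2)²·0.15 + (1)²·5.7 = 6.3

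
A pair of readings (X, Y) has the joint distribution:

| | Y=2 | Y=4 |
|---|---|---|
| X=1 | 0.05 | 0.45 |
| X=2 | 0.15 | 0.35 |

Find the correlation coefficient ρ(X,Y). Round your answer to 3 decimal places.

E[X] = 1.5,  E[Y] = 3.6
E[XY] = 5.3
Cov(X,Y) = E[XY] − E[X]E[Y] = 5.3 − (1.5)(3.6) = -0.1
Var(X) = 0.25,  Var(Y) = 0.64
ρ = -0.1 / √(0.25·0.64) ≈ -0.250

-0.250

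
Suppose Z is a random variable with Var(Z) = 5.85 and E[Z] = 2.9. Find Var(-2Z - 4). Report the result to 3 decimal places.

23.400

Var(-2Z - 4) = (-2)²·Var(Z) = 4·5.85 = 23.4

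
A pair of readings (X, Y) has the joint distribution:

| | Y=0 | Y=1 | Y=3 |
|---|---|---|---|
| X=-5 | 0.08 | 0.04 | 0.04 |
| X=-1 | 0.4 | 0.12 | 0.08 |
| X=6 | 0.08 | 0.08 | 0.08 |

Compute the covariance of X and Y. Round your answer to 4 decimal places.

0.7264

E[X] = 0.04,  E[Y] = 0.84
E[XY] = 0.76
Cov(X,Y) = E[XY] − E[X]E[Y] = 0.76 − (0.04)(0.84) = 0.7264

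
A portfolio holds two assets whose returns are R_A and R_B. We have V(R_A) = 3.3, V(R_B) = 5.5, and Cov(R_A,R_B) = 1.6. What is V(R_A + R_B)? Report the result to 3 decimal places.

V(R_A + R_B) = (1)²·V(R_A) + (1)²·V(R_B) + 2·(1)·(1)·Cov(R_A,R_B)
= 1·3.3 + 1·5.5 + 2·1.6 = 12

12.000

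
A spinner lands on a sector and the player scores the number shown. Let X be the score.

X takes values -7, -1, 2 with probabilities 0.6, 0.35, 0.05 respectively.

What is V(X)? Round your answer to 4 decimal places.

E[X] = (-7)(0.6) + (-1)(0.35) + (2)(0.05) = -4.45
E[X²] = (-7)²(0.6) + (-1)²(0.35) + (2)²(0.05) = 29.95
V(X) = E[X²] − (E[X])² = 29.95 − (-4.45)² = 10.1475

10.1475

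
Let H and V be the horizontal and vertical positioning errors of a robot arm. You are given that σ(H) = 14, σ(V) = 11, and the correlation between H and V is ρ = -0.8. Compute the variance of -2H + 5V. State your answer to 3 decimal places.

6273.000

Var(H) = (14)² = 196;  Var(V) = (11)² = 121
cov(H,V) = ρ·σ(H)·σ(V) = -0.8·14·11 = -123.2
Var(-2H + 5V) = (-2)²·Var(H) + (5)²·Var(V) + 2·(-2)·(5)·cov(H,V)
= 4·196 + 25·121 + -20·-123.2 = 6273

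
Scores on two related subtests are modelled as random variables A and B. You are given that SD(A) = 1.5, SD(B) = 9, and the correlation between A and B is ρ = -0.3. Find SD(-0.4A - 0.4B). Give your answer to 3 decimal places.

var(A) = (1.5)² = 2.25;  var(B) = (9)² = 81
cov(A,B) = ρ·SD(A)·SD(B) = -0.3·1.5·9 = -4.05
var(-0.4A - 0.4B) = (-0.4)²·var(A) + (-0.4)²·var(B) + 2·(-0.4)·(-0.4)·cov(A,B)
= 0.16·2.25 + 0.16·81 + 0.32·-4.05 = 12.024
SD(-0.4A - 0.4B) = √12.024 ≈ 3.468

3.468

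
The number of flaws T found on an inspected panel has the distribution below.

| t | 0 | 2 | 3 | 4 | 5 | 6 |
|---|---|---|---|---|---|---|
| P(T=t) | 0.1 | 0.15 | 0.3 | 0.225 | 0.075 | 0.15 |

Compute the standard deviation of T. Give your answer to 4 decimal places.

E[T] = (0)(0.1) + (2)(0.15) + (3)(0.3) + (4)(0.225) + (5)(0.075) + (6)(0.15) = 3.375
E[T²] = (0)²(0.1) + (2)²(0.15) + (3)²(0.3) + (4)²(0.225) + (5)²(0.075) + (6)²(0.15) = 14.175
var(T) = E[T²] − (E[T])² = 14.175 − (3.375)² = 2.784375
σ(T) = √2.784375 ≈ 1.6686

1.6686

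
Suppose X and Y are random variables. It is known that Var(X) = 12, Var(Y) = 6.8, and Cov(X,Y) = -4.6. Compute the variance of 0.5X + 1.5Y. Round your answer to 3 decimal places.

Var(0.5X + 1.5Y) = (0.5)²·Var(X) + (1.5)²·Var(Y) + 2·(0.5)·(1.5)·Cov(X,Y)
= 0.25·12 + 2.25·6.8 + 1.5·-4.6 = 11.4

11.400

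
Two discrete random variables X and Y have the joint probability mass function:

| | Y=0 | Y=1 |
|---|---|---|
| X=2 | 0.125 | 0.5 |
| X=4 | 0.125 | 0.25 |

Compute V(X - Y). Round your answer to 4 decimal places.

E[X] = 2.75,  E[Y] = 0.75,  E[XY] = 2
V(X) = 8.5 − (2.75)² = 0.9375;  V(Y) = 0.75 − (0.75)² = 0.1875
Cov(X,Y) = 2 − (2.75)(0.75) = -0.0625
V(X - Y) = (1)²·0.9375 + (-1)²·0.1875 + 2·(1)·(-1)·-0.0625 = 1.25

1.2500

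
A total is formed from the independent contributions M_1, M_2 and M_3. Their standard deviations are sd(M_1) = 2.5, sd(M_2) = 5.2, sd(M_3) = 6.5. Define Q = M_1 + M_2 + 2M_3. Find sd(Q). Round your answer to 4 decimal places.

V(M_1) = 6.25, V(M_2) = 27.04, V(M_3) = 42.25
By independence, V(Q) = (1)²V(M_1) + (1)²V(M_2) + (2)²V(M_3)
= (1)²·6.25 + (1)²·27.04 + (2)²·42.25 = 202.29
sd(Q) = √202.29 ≈ 14.2229

14.2229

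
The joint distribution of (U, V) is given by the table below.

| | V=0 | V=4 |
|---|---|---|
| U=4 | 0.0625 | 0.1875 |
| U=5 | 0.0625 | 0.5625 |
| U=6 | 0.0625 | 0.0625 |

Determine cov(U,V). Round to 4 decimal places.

-0.0938

E[U] = 4.875,  E[V] = 3.25
E[UV] = 15.75
cov(U,V) = E[UV] − E[U]E[V] = 15.75 − (4.875)(3.25) = -0.09375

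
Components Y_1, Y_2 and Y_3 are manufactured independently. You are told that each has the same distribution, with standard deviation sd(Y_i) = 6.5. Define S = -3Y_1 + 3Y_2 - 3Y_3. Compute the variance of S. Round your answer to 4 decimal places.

1140.7500

V(Y_i) = (6.5)² = 42.25
By independence, V(S) = (-3)²V(Y_1) + (3)²V(Y_2) + (-3)²V(Y_3)
= (-3)²·42.25 + (3)²·42.25 + (-3)²·42.25 = 1140.75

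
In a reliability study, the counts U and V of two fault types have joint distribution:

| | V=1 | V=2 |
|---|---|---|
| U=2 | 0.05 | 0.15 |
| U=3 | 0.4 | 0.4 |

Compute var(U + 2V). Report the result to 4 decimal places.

0.9900

E[U] = 2.8,  E[V] = 1.55,  E[UV] = 4.3
var(U) = 8 − (2.8)² = 0.16;  var(V) = 2.65 − (1.55)² = 0.2475
Cov(U,V) = 4.3 − (2.8)(1.55) = -0.04
var(U + 2V) = (1)²·0.16 + (2)²·0.2475 + 2·(1)·(2)·-0.04 = 0.99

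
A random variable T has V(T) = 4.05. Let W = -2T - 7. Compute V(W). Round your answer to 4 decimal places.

V(-2T - 7) = (-2)²·V(T) = 4·4.05 = 16.2

16.2000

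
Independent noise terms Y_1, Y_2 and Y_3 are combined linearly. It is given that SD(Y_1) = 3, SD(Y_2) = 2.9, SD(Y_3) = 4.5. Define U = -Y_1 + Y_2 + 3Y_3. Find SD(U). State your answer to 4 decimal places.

14.1301

var(Y_1) = 9, var(Y_2) = 8.41, var(Y_3) = 20.25
By independence, var(U) = (-1)²var(Y_1) + (1)²var(Y_2) + (3)²var(Y_3)
= (-1)²·9 + (1)²·8.41 + (3)²·20.25 = 199.66
SD(U) = √199.66 ≈ 14.1301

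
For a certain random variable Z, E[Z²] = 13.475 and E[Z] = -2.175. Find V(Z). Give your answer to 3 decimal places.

V(Z) = 13.475 − (-2.175)² = 8.744375

8.744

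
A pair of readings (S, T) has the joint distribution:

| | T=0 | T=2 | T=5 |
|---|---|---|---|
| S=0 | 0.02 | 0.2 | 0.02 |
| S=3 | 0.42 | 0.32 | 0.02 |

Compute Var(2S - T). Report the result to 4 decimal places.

E[S] = 2.28,  E[T] = 1.24,  E[ST] = 2.22
Var(S) = 6.84 − (2.28)² = 1.6416;  Var(T) = 3.08 − (1.24)² = 1.5424
cov(S,T) = 2.22 − (2.28)(1.24) = -0.6072
Var(2S - T) = (2)²·1.6416 + (-1)²·1.5424 + 2·(2)·(-1)·-0.6072 = 10.5376

10.5376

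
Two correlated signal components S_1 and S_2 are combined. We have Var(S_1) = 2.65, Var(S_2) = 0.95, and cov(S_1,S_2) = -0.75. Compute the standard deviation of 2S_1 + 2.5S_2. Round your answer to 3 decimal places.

3.006

Var(2S_1 + 2.5S_2) = (2)²·Var(S_1) + (2.5)²·Var(S_2) + 2·(2)·(2.5)·cov(S_1,S_2)
= 4·2.65 + 6.25·0.95 + 10·-0.75 = 9.0375
SD(2S_1 + 2.5S_2) = √9.0375 ≈ 3.006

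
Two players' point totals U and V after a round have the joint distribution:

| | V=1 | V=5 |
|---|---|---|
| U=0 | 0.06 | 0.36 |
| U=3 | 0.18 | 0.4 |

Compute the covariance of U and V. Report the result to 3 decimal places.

E[U] = 1.74,  E[V] = 4.04
E[UV] = 6.54
Cov(U,V) = E[UV] − E[U]E[V] = 6.54 − (1.74)(4.04) = -0.4896

-0.490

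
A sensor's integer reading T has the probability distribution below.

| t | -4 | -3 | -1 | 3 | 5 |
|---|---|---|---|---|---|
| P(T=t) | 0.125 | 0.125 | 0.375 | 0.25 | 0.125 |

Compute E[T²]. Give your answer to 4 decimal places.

E[T²] = (-4)²(0.125) + (-3)²(0.125) + (-1)²(0.375) + (3)²(0.25) + (5)²(0.125) = 8.875

8.8750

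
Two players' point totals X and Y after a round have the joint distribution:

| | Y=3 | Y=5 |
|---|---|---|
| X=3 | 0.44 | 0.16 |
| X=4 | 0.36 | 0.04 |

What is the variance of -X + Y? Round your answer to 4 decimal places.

1.0400

E[X] = 3.4,  E[Y] = 3.4,  E[XY] = 11.48
Var(X) = 11.8 − (3.4)² = 0.24;  Var(Y) = 12.2 − (3.4)² = 0.64
Cov(X,Y) = 11.48 − (3.4)(3.4) = -0.08
Var(-X + Y) = (-1)²·0.24 + (1)²·0.64 + 2·(-1)·(1)·-0.08 = 1.04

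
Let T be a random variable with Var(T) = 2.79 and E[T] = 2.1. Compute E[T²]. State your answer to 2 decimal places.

E[T²] = Var(T) + (E[T])² = 2.79 + (2.1)² = 7.2

7.20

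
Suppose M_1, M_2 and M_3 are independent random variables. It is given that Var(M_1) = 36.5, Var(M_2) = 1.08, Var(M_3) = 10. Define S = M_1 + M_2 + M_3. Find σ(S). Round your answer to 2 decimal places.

6.90

By independence, Var(S) = (1)²Var(M_1) + (1)²Var(M_2) + (1)²Var(M_3)
= (1)²·36.5 + (1)²·1.08 + (1)²·10 = 47.58
σ(S) = √47.58 ≈ 6.90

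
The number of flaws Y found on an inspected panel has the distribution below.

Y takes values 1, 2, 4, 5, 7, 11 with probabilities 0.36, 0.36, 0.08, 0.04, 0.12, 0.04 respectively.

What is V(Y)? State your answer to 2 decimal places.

E[Y] = (1)(0.36) + (2)(0.36) + (4)(0.08) + (5)(0.04) + (7)(0.12) + (11)(0.04) = 2.88
E[Y²] = (1)²(0.36) + (2)²(0.36) + (4)²(0.08) + (5)²(0.04) + (7)²(0.12) + (11)²(0.04) = 14.8
V(Y) = E[Y²] − (E[Y])² = 14.8 − (2.88)² = 6.5056

6.51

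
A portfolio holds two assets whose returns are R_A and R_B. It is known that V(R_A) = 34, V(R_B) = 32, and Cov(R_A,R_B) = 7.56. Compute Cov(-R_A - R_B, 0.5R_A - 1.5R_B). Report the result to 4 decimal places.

Cov(-R_A - R_B, 0.5R_A - 1.5R_B) = (-1)(0.5)V(R_A) + (-1)(-1.5)V(R_B) + [(-1)(-1.5) + (-1)(0.5)]Cov(R_A,R_B)
= -0.5·34 + 1.5·32 + 1·7.56 = 38.56

38.5600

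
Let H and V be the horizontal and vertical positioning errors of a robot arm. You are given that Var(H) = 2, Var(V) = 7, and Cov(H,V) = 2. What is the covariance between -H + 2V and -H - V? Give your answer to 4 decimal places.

-14.0000

Cov(-H + 2V, -H - V) = (-1)(-1)Var(H) + (2)(-1)Var(V) + [(-1)(-1) + (2)(-1)]Cov(H,V)
= 1·2 + -2·7 + -1·2 = -14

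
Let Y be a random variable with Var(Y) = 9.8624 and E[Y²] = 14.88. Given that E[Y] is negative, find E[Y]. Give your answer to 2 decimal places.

(E[Y])² = E[Y²] − Var(Y) = 14.88 − 9.8624 = 5.0176
E[Y] = −√5.0176 = -2.24

-2.24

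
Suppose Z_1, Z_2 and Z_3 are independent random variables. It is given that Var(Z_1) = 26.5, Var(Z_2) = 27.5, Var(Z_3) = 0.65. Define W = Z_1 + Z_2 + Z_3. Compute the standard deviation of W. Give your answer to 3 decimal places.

By independence, Var(W) = (1)²Var(Z_1) + (1)²Var(Z_2) + (1)²Var(Z_3)
= (1)²·26.5 + (1)²·27.5 + (1)²·0.65 = 54.65
SD(W) = √54.65 ≈ 7.393

7.393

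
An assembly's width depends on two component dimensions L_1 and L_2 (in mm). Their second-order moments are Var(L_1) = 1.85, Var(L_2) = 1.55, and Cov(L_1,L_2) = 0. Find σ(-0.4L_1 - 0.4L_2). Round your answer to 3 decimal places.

0.738

Var(-0.4L_1 - 0.4L_2) = (-0.4)²·Var(L_1) + (-0.4)²·Var(L_2) + 2·(-0.4)·(-0.4)·Cov(L_1,L_2)
= 0.16·1.85 + 0.16·1.55 + 0.32·0 = 0.544
σ(-0.4L_1 - 0.4L_2) = √0.544 ≈ 0.738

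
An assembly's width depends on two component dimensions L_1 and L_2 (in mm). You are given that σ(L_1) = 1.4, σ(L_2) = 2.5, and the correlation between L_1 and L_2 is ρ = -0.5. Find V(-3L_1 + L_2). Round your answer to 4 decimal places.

34.3900

V(L_1) = (1.4)² = 1.96;  V(L_2) = (2.5)² = 6.25
cov(L_1,L_2) = ρ·σ(L_1)·σ(L_2) = -0.5·1.4·2.5 = -1.75
V(-3L_1 + L_2) = (-3)²·V(L_1) + (1)²·V(L_2) + 2·(-3)·(1)·cov(L_1,L_2)
= 9·1.96 + 1·6.25 + -6·-1.75 = 34.39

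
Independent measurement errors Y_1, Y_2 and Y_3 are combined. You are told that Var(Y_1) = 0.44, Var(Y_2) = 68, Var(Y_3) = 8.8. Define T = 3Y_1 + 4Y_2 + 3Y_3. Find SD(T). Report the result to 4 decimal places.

34.2222

By independence, Var(T) = (3)²Var(Y_1) + (4)²Var(Y_2) + (3)²Var(Y_3)
= (3)²·0.44 + (4)²·68 + (3)²·8.8 = 1171.16
SD(T) = √1171.16 ≈ 34.2222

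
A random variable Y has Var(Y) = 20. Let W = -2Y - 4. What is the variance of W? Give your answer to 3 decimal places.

80.000

Var(-2Y - 4) = (-2)²·Var(Y) = 4·20 = 80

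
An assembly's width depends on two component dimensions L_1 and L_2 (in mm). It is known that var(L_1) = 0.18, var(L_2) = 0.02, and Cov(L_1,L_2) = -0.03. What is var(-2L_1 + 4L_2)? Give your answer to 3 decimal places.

1.520

var(-2L_1 + 4L_2) = (-2)²·var(L_1) + (4)²·var(L_2) + 2·(-2)·(4)·Cov(L_1,L_2)
= 4·0.18 + 16·0.02 + -16·-0.03 = 1.52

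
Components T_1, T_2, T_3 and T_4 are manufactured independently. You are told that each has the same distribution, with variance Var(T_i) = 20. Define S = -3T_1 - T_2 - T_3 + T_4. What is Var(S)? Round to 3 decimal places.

240.000

By independence, Var(S) = (-3)²Var(T_1) + (-1)²Var(T_2) + (-1)²Var(T_3) + (1)²Var(T_4)
= (-3)²·20 + (-1)²·20 + (-1)²·20 + (1)²·20 = 240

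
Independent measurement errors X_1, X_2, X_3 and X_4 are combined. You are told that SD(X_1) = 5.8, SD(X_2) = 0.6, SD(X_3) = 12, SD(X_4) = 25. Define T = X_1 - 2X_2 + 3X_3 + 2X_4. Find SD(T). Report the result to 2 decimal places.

Var(X_1) = 33.64, Var(X_2) = 0.36, Var(X_3) = 144, Var(X_4) = 625
By independence, Var(T) = (1)²Var(X_1) + (-2)²Var(X_2) + (3)²Var(X_3) + (2)²Var(X_4)
= (1)²·33.64 + (-2)²·0.36 + (3)²·144 + (2)²·625 = 3831.08
SD(T) = √3831.08 ≈ 61.90

61.90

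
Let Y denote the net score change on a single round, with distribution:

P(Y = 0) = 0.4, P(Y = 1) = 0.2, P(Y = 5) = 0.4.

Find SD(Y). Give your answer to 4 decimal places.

2.3152

E[Y] = (0)(0.4) + (1)(0.2) + (5)(0.4) = 2.2
E[Y²] = (0)²(0.4) + (1)²(0.2) + (5)²(0.4) = 10.2
V(Y) = E[Y²] − (E[Y])² = 10.2 − (2.2)² = 5.36
SD(Y) = √5.36 ≈ 2.3152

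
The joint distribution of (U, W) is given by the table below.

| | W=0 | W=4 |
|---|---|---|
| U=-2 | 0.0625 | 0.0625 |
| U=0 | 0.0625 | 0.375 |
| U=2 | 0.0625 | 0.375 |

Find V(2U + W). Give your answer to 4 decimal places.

11.7500

E[U] = 0.625,  E[W] = 3.25,  E[UW] = 2.5
V(U) = 2.25 − (0.625)² = 1.859375;  V(W) = 13 − (3.25)² = 2.4375
Cov(U,W) = 2.5 − (0.625)(3.25) = 0.46875
V(2U + W) = (2)²·1.859375 + (1)²·2.4375 + 2·(2)·(1)·0.46875 = 11.75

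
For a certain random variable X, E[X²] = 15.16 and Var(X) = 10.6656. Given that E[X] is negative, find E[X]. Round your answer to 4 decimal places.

-2.1200

(E[X])² = E[X²] − Var(X) = 15.16 − 10.6656 = 4.4944
E[X] = −√4.4944 = -2.12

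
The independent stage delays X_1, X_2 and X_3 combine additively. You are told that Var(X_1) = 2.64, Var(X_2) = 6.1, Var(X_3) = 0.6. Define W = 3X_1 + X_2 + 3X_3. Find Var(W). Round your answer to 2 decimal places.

By independence, Var(W) = (3)²Var(X_1) + (1)²Var(X_2) + (3)²Var(X_3)
= (3)²·2.64 + (1)²·6.1 + (3)²·0.6 = 35.26

35.26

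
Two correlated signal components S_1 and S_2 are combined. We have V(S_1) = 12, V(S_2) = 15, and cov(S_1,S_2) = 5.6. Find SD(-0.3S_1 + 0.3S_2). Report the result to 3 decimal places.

V(-0.3S_1 + 0.3S_2) = (-0.3)²·V(S_1) + (0.3)²·V(S_2) + 2·(-0.3)·(0.3)·cov(S_1,S_2)
= 0.09·12 + 0.09·15 + -0.18·5.6 = 1.422
SD(-0.3S_1 + 0.3S_2) = √1.422 ≈ 1.192

1.192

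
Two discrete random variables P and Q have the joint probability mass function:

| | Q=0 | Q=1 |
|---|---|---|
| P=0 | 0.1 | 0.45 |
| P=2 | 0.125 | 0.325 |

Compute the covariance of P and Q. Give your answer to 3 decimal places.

-0.048

E[P] = 0.9,  E[Q] = 0.775
E[PQ] = 0.65
Cov(P,Q) = E[PQ] − E[P]E[Q] = 0.65 − (0.9)(0.775) = -0.0475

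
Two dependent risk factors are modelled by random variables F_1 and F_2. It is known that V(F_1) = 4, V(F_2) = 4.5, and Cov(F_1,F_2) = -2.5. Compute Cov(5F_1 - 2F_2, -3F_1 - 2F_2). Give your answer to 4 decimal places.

-32.0000

Cov(5F_1 - 2F_2, -3F_1 - 2F_2) = (5)(-3)V(F_1) + (-2)(-2)V(F_2) + [(5)(-2) + (-2)(-3)]Cov(F_1,F_2)
= -15·4 + 4·4.5 + -4·-2.5 = -32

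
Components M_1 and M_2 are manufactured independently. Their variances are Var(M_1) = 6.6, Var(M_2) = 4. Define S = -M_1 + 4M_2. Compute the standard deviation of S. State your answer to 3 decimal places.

By independence, Var(S) = (-1)²Var(M_1) + (4)²Var(M_2)
= (-1)²·6.6 + (4)²·4 = 70.6
sd(S) = √70.6 ≈ 8.402

8.402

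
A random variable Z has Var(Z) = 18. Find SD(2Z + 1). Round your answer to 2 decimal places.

Var(2Z + 1) = (2)²·18 = 72
SD(2Z + 1) = √72 ≈ 8.49

8.49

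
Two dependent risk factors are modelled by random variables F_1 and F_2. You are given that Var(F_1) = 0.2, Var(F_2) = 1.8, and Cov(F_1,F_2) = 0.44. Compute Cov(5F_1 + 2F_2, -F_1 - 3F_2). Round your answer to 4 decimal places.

Cov(5F_1 + 2F_2, -F_1 - 3F_2) = (5)(-1)Var(F_1) + (2)(-3)Var(F_2) + [(5)(-3) + (2)(-1)]Cov(F_1,F_2)
= -5·0.2 + -6·1.8 + -17·0.44 = -19.28

-19.2800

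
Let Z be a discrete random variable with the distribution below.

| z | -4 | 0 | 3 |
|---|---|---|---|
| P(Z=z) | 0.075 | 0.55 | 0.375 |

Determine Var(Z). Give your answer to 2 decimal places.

E[Z] = (-4)(0.075) + (0)(0.55) + (3)(0.375) = 0.825
E[Z²] = (-4)²(0.075) + (0)²(0.55) + (3)²(0.375) = 4.575
Var(Z) = E[Z²] − (E[Z])² = 4.575 − (0.825)² = 3.894375

3.89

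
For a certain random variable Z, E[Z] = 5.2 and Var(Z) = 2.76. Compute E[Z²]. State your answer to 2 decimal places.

29.80

E[Z²] = Var(Z) + (E[Z])² = 2.76 + (5.2)² = 29.8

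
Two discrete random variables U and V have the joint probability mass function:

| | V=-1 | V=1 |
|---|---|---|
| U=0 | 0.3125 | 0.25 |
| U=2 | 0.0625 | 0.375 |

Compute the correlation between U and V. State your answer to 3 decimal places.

E[U] = 0.875,  E[V] = 0.25
E[UV] = 0.625
cov(U,V) = E[UV] − E[U]E[V] = 0.625 − (0.875)(0.25) = 0.40625
var(U) = 0.984375,  var(V) = 0.9375
ρ = 0.40625 / √(0.984375·0.9375) ≈ 0.423

0.423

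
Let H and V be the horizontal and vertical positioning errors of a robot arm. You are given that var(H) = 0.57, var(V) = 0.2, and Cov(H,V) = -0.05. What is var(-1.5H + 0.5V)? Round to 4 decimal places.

var(-1.5H + 0.5V) = (-1.5)²·var(H) + (0.5)²·var(V) + 2·(-1.5)·(0.5)·Cov(H,V)
= 2.25·0.57 + 0.25·0.2 + -1.5·-0.05 = 1.4075

1.4075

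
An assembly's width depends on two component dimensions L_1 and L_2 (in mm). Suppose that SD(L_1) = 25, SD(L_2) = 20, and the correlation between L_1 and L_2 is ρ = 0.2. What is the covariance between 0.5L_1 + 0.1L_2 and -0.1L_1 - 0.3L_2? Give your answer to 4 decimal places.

-59.2500

V(L_1) = (25)² = 625;  V(L_2) = (20)² = 400
cov(L_1,L_2) = ρ·SD(L_1)·SD(L_2) = 0.2·25·20 = 100
cov(0.5L_1 + 0.1L_2, -0.1L_1 - 0.3L_2) = (0.5)(-0.1)V(L_1) + (0.1)(-0.3)V(L_2) + [(0.5)(-0.3) + (0.1)(-0.1)]cov(L_1,L_2)
= -0.05·625 + -0.03·400 + -0.16·100 = -59.25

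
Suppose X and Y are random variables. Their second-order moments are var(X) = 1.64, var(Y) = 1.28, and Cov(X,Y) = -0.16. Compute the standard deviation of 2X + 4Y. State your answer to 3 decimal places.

var(2X + 4Y) = (2)²·var(X) + (4)²·var(Y) + 2·(2)·(4)·Cov(X,Y)
= 4·1.64 + 16·1.28 + 16·-0.16 = 24.48
sd(2X + 4Y) = √24.48 ≈ 4.948

4.948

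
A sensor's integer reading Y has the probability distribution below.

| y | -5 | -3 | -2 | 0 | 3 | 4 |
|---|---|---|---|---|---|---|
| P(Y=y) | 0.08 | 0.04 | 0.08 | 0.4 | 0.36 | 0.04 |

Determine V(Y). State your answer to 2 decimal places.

E[Y] = (-5)(0.08) + (-3)(0.04) + (-2)(0.08) + (0)(0.4) + (3)(0.36) + (4)(0.04) = 0.56
E[Y²] = (-5)²(0.08) + (-3)²(0.04) + (-2)²(0.08) + (0)²(0.4) + (3)²(0.36) + (4)²(0.04) = 6.56
V(Y) = E[Y²] − (E[Y])² = 6.56 − (0.56)² = 6.2464

6.25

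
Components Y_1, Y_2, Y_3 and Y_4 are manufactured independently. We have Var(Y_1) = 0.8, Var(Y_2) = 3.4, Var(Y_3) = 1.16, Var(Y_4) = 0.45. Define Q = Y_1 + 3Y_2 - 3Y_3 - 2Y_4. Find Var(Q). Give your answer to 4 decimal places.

43.6400

By independence, Var(Q) = (1)²Var(Y_1) + (3)²Var(Y_2) + (-3)²Var(Y_3) + (-2)²Var(Y_4)
= (1)²·0.8 + (3)²·3.4 + (-3)²·1.16 + (-2)²·0.45 = 43.64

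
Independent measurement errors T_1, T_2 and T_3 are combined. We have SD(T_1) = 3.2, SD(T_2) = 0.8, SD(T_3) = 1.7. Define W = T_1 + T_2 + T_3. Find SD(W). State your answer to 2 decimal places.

V(T_1) = 10.24, V(T_2) = 0.64, V(T_3) = 2.89
By independence, V(W) = (1)²V(T_1) + (1)²V(T_2) + (1)²V(T_3)
= (1)²·10.24 + (1)²·0.64 + (1)²·2.89 = 13.77
SD(W) = √13.77 ≈ 3.71

3.71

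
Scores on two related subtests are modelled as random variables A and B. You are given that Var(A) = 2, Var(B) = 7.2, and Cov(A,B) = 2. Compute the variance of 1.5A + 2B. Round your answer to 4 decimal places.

45.3000

Var(1.5A + 2B) = (1.5)²·Var(A) + (2)²·Var(B) + 2·(1.5)·(2)·Cov(A,B)
= 2.25·2 + 4·7.2 + 6·2 = 45.3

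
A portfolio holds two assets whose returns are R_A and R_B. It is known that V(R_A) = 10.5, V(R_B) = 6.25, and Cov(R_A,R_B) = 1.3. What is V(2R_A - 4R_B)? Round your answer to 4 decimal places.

V(2R_A - 4R_B) = (2)²·V(R_A) + (-4)²·V(R_B) + 2·(2)·(-4)·Cov(R_A,R_B)
= 4·10.5 + 16·6.25 + -16·1.3 = 121.2

121.2000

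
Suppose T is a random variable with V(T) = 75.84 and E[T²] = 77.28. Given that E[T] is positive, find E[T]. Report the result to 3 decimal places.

1.200

(E[T])² = E[T²] − V(T) = 77.28 − 75.84 = 1.44
E[T] = √1.44 = 1.2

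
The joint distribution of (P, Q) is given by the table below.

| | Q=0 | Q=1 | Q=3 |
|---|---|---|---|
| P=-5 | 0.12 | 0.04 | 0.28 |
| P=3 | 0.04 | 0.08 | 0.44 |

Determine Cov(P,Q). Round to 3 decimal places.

E[P] = -0.52,  E[Q] = 2.28
E[PQ] = -0.2
Cov(P,Q) = E[PQ] − E[P]E[Q] = -0.2 − (-0.52)(2.28) = 0.9856

0.986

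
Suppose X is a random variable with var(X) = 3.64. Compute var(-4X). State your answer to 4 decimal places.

58.2400

var(-4X) = (-4)²·var(X) = 16·3.64 = 58.24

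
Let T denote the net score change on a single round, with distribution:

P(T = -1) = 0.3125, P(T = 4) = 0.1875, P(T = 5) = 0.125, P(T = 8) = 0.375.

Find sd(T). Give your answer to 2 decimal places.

E[T] = (-1)(0.3125) + (4)(0.1875) + (5)(0.125) + (8)(0.375) = 4.0625
E[T²] = (-1)²(0.3125) + (4)²(0.1875) + (5)²(0.125) + (8)²(0.375) = 30.4375
Var(T) = E[T²] − (E[T])² = 30.4375 − (4.0625)² = 13.93359375
sd(T) = √13.93359375 ≈ 3.73

3.73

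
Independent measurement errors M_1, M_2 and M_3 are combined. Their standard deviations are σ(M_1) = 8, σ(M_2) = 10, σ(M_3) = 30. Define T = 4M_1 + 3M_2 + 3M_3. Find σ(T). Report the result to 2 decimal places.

Var(M_1) = 64, Var(M_2) = 100, Var(M_3) = 900
By independence, Var(T) = (4)²Var(M_1) + (3)²Var(M_2) + (3)²Var(M_3)
= (4)²·64 + (3)²·100 + (3)²·900 = 10024
σ(T) = √10024 ≈ 100.12

100.12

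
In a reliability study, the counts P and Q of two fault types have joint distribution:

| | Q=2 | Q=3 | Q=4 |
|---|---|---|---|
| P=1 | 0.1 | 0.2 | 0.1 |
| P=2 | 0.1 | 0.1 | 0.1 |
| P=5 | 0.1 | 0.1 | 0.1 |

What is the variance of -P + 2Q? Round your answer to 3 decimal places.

5.250

E[P] = 2.5,  E[Q] = 3,  E[PQ] = 7.5
var(P) = 9.1 − (2.5)² = 2.85;  var(Q) = 9.6 − (3)² = 0.6
Cov(P,Q) = 7.5 − (2.5)(3) = 0
var(-P + 2Q) = (-1)²·2.85 + (2)²·0.6 + 2·(-1)·(2)·0 = 5.25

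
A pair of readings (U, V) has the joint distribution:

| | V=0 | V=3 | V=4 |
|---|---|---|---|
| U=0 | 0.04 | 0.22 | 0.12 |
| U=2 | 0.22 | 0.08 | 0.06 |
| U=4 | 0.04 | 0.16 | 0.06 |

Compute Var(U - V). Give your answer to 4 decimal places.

E[U] = 1.76,  E[V] = 2.34,  E[UV] = 3.84
Var(U) = 5.6 − (1.76)² = 2.5024;  Var(V) = 7.98 − (2.34)² = 2.5044
Cov(U,V) = 3.84 − (1.76)(2.34) = -0.2784
Var(U - V) = (1)²·2.5024 + (-1)²·2.5044 + 2·(1)·(-1)·-0.2784 = 5.5636

5.5636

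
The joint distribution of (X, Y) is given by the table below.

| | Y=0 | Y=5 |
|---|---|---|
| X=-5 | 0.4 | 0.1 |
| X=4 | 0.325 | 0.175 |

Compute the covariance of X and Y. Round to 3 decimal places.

1.688

E[X] = -0.5,  E[Y] = 1.375
E[XY] = 1
Cov(X,Y) = E[XY] − E[X]E[Y] = 1 − (-0.5)(1.375) = 1.6875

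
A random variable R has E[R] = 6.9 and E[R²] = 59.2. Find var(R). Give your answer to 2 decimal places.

var(R) = 59.2 − (6.9)² = 11.59

11.59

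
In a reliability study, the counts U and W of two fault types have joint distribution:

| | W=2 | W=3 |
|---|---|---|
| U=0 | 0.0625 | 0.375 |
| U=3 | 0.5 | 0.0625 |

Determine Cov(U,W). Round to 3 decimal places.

-0.551

E[U] = 1.6875,  E[W] = 2.4375
E[UW] = 3.5625
Cov(U,W) = E[UW] − E[U]E[W] = 3.5625 − (1.6875)(2.4375) = -0.55078125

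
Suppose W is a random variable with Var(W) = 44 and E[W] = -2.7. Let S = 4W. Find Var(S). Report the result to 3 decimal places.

Var(4W) = (4)²·Var(W) = 16·44 = 704

704.000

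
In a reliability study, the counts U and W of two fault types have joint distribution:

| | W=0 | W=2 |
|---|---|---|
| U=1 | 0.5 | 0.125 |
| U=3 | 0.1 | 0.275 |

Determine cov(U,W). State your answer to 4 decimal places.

0.5000

E[U] = 1.75,  E[W] = 0.8
E[UW] = 1.9
cov(U,W) = E[UW] − E[U]E[W] = 1.9 − (1.75)(0.8) = 0.5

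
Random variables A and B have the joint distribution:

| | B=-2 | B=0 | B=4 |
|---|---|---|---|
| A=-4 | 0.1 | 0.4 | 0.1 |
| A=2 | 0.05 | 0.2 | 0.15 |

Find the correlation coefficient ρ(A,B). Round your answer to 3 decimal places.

0.222

E[A] = -1.6,  E[B] = 0.7
E[AB] = 0.2
cov(A,B) = E[AB] − E[A]E[B] = 0.2 − (-1.6)(0.7) = 1.32
Var(A) = 8.64,  Var(B) = 4.11
ρ = 1.32 / √(8.64·4.11) ≈ 0.222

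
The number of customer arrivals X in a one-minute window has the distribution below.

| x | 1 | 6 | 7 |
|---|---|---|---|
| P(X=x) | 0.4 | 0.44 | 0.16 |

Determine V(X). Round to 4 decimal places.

6.7744

E[X] = (1)(0.4) + (6)(0.44) + (7)(0.16) = 4.16
E[X²] = (1)²(0.4) + (6)²(0.44) + (7)²(0.16) = 24.08
V(X) = E[X²] − (E[X])² = 24.08 − (4.16)² = 6.7744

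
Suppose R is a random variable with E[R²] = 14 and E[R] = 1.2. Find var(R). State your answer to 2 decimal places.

12.56

var(R) = 14 − (1.2)² = 12.56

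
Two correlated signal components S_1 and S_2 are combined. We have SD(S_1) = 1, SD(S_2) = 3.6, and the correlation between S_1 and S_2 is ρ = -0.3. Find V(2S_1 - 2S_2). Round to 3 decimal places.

V(S_1) = (1)² = 1;  V(S_2) = (3.6)² = 12.96
Cov(S_1,S_2) = ρ·SD(S_1)·SD(S_2) = -0.3·1·3.6 = -1.08
V(2S_1 - 2S_2) = (2)²·V(S_1) + (-2)²·V(S_2) + 2·(2)·(-2)·Cov(S_1,S_2)
= 4·1 + 4·12.96 + -8·-1.08 = 64.48

64.480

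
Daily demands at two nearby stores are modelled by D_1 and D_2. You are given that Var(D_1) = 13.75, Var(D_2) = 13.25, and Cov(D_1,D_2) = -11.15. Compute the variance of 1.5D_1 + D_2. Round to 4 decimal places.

Var(1.5D_1 + D_2) = (1.5)²·Var(D_1) + (1)²·Var(D_2) + 2·(1.5)·(1)·Cov(D_1,D_2)
= 2.25·13.75 + 1·13.25 + 3·-11.15 = 10.7375

10.7375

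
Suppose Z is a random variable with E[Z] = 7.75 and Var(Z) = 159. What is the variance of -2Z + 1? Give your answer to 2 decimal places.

Var(-2Z + 1) = (-2)²·Var(Z) = 4·159 = 636

636.00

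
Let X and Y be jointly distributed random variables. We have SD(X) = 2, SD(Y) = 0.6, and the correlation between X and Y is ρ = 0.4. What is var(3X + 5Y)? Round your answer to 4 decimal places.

59.4000

var(X) = (2)² = 4;  var(Y) = (0.6)² = 0.36
Cov(X,Y) = ρ·SD(X)·SD(Y) = 0.4·2·0.6 = 0.48
var(3X + 5Y) = (3)²·var(X) + (5)²·var(Y) + 2·(3)·(5)·Cov(X,Y)
= 9·4 + 25·0.36 + 30·0.48 = 59.4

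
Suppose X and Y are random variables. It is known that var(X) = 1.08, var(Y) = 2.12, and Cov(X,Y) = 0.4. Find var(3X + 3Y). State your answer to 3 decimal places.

36.000

var(3X + 3Y) = (3)²·var(X) + (3)²·var(Y) + 2·(3)·(3)·Cov(X,Y)
= 9·1.08 + 9·2.12 + 18·0.4 = 36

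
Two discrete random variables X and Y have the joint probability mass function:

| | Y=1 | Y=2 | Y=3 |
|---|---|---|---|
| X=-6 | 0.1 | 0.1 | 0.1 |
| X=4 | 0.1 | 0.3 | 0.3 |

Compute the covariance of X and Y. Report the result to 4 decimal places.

E[X] = 1,  E[Y] = 2.2
E[XY] = 2.8
Cov(X,Y) = E[XY] − E[X]E[Y] = 2.8 − (1)(2.2) = 0.6

0.6000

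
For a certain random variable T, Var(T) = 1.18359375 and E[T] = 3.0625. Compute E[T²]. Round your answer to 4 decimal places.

E[T²] = Var(T) + (E[T])² = 1.18359375 + (3.0625)² = 10.5625

10.5625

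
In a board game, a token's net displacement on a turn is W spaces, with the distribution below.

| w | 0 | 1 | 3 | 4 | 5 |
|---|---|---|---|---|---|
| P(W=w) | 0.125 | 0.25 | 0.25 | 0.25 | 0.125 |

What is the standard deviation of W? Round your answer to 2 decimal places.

1.65

E[W] = (0)(0.125) + (1)(0.25) + (3)(0.25) + (4)(0.25) + (5)(0.125) = 2.625
E[W²] = (0)²(0.125) + (1)²(0.25) + (3)²(0.25) + (4)²(0.25) + (5)²(0.125) = 9.625
V(W) = E[W²] − (E[W])² = 9.625 − (2.625)² = 2.734375
SD(W) = √2.734375 ≈ 1.65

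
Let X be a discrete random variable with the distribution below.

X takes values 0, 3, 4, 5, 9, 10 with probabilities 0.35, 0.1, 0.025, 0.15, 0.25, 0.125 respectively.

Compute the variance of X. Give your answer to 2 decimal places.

16.18

E[X] = (0)(0.35) + (3)(0.1) + (4)(0.025) + (5)(0.15) + (9)(0.25) + (10)(0.125) = 4.65
E[X²] = (0)²(0.35) + (3)²(0.1) + (4)²(0.025) + (5)²(0.15) + (9)²(0.25) + (10)²(0.125) = 37.8
Var(X) = E[X²] − (E[X])² = 37.8 − (4.65)² = 16.1775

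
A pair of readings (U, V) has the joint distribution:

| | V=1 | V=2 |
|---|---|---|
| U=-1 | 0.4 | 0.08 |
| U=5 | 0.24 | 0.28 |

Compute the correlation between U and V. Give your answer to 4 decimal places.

0.3870

E[U] = 2.12,  E[V] = 1.36
E[UV] = 3.44
Cov(U,V) = E[UV] − E[U]E[V] = 3.44 − (2.12)(1.36) = 0.5568
var(U) = 8.9856,  var(V) = 0.2304
ρ = 0.5568 / √(8.9856·0.2304) ≈ 0.3870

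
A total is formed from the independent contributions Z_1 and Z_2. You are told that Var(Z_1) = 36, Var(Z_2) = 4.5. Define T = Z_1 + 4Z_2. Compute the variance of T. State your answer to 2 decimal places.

108.00

By independence, Var(T) = (1)²Var(Z_1) + (4)²Var(Z_2)
= (1)²·36 + (4)²·4.5 = 108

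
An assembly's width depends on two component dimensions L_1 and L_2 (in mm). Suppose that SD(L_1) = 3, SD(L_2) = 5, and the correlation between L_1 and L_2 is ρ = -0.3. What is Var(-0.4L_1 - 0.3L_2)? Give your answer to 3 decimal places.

2.610

Var(L_1) = (3)² = 9;  Var(L_2) = (5)² = 25
Cov(L_1,L_2) = ρ·SD(L_1)·SD(L_2) = -0.3·3·5 = -4.5
Var(-0.4L_1 - 0.3L_2) = (-0.4)²·Var(L_1) + (-0.3)²·Var(L_2) + 2·(-0.4)·(-0.3)·Cov(L_1,L_2)
= 0.16·9 + 0.09·25 + 0.24·-4.5 = 2.61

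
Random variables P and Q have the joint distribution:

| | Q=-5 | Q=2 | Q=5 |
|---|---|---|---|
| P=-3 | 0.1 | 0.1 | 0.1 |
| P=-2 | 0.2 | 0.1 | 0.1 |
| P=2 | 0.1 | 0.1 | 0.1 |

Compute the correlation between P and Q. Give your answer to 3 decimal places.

0.057

E[P] = -1.1,  E[Q] = 0.1
E[PQ] = 0.4
Cov(P,Q) = E[PQ] − E[P]E[Q] = 0.4 − (-1.1)(0.1) = 0.51
var(P) = 4.29,  var(Q) = 18.69
ρ = 0.51 / √(4.29·18.69) ≈ 0.057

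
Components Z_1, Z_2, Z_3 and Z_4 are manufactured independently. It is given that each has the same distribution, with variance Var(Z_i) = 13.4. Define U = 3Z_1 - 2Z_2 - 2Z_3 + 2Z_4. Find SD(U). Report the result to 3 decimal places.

By independence, Var(U) = (3)²Var(Z_1) + (-2)²Var(Z_2) + (-2)²Var(Z_3) + (2)²Var(Z_4)
= (3)²·13.4 + (-2)²·13.4 + (-2)²·13.4 + (2)²·13.4 = 281.4
SD(U) = √281.4 ≈ 16.775

16.775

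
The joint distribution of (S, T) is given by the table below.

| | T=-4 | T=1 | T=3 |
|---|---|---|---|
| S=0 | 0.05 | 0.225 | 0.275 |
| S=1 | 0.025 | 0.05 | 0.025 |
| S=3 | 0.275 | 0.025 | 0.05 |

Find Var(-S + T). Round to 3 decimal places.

E[S] = 1.15,  E[T] = -0.05,  E[ST] = -2.75
Var(S) = 3.25 − (1.15)² = 1.9275;  Var(T) = 9.05 − (-0.05)² = 9.0475
cov(S,T) = -2.75 − (1.15)(-0.05) = -2.6925
Var(-S + T) = (-1)²·1.9275 + (1)²·9.0475 + 2·(-1)·(1)·-2.6925 = 16.36

16.360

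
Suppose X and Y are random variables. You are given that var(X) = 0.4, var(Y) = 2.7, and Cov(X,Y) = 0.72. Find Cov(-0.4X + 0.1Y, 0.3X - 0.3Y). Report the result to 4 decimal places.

Cov(-0.4X + 0.1Y, 0.3X - 0.3Y) = (-0.4)(0.3)var(X) + (0.1)(-0.3)var(Y) + [(-0.4)(-0.3) + (0.1)(0.3)]Cov(X,Y)
= -0.12·0.4 + -0.03·2.7 + 0.15·0.72 = -0.021

-0.0210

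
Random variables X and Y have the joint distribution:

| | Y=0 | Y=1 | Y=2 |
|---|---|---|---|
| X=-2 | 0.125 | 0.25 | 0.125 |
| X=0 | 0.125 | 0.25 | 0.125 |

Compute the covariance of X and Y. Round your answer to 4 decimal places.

E[X] = -1,  E[Y] = 1
E[XY] = -1
Cov(X,Y) = E[XY] − E[X]E[Y] = -1 − (-1)(1) = 0

0.0000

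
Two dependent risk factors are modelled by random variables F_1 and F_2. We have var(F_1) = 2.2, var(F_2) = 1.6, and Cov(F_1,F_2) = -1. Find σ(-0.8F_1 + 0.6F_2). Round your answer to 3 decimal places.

1.716

var(-0.8F_1 + 0.6F_2) = (-0.8)²·var(F_1) + (0.6)²·var(F_2) + 2·(-0.8)·(0.6)·Cov(F_1,F_2)
= 0.64·2.2 + 0.36·1.6 + -0.96·-1 = 2.944
σ(-0.8F_1 + 0.6F_2) = √2.944 ≈ 1.716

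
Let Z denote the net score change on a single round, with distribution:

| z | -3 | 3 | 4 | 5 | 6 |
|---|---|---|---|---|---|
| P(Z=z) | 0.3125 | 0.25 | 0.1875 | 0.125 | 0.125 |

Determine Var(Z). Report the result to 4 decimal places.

E[Z] = (-3)(0.3125) + (3)(0.25) + (4)(0.1875) + (5)(0.125) + (6)(0.125) = 1.9375
E[Z²] = (-3)²(0.3125) + (3)²(0.25) + (4)²(0.1875) + (5)²(0.125) + (6)²(0.125) = 15.6875
Var(Z) = E[Z²] − (E[Z])² = 15.6875 − (1.9375)² = 11.93359375

11.9336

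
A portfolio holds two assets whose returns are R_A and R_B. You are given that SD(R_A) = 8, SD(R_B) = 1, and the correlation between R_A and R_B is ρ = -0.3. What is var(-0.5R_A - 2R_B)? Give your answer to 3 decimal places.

15.200

var(R_A) = (8)² = 64;  var(R_B) = (1)² = 1
Cov(R_A,R_B) = ρ·SD(R_A)·SD(R_B) = -0.3·8·1 = -2.4
var(-0.5R_A - 2R_B) = (-0.5)²·var(R_A) + (-2)²·var(R_B) + 2·(-0.5)·(-2)·Cov(R_A,R_B)
= 0.25·64 + 4·1 + 2·-2.4 = 15.2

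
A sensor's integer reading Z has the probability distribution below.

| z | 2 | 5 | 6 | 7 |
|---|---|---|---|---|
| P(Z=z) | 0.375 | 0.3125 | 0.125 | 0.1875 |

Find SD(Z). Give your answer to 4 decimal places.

E[Z] = (2)(0.375) + (5)(0.3125) + (6)(0.125) + (7)(0.1875) = 4.375
E[Z²] = (2)²(0.375) + (5)²(0.3125) + (6)²(0.125) + (7)²(0.1875) = 23
var(Z) = E[Z²] − (E[Z])² = 23 − (4.375)² = 3.859375
SD(Z) = √3.859375 ≈ 1.9645

1.9645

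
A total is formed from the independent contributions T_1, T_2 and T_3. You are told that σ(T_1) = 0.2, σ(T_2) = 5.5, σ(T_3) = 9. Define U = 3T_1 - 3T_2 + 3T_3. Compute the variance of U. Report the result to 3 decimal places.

1001.610

Var(T_1) = 0.04, Var(T_2) = 30.25, Var(T_3) = 81
By independence, Var(U) = (3)²Var(T_1) + (-3)²Var(T_2) + (3)²Var(T_3)
= (3)²·0.04 + (-3)²·30.25 + (3)²·81 = 1001.61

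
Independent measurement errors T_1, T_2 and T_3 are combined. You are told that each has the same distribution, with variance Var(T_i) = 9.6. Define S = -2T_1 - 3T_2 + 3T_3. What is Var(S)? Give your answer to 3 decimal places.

By independence, Var(S) = (-2)²Var(T_1) + (-3)²Var(T_2) + (3)²Var(T_3)
= (-2)²·9.6 + (-3)²·9.6 + (3)²·9.6 = 211.2

211.200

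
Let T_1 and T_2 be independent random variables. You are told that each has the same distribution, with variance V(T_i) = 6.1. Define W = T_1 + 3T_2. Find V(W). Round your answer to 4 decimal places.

By independence, V(W) = (1)²V(T_1) + (3)²V(T_2)
= (1)²·6.1 + (3)²·6.1 = 61

61.0000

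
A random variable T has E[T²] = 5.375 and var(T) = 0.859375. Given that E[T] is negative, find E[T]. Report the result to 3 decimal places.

-2.125

(E[T])² = E[T²] − var(T) = 5.375 − 0.859375 = 4.515625
E[T] = −√4.515625 = -2.125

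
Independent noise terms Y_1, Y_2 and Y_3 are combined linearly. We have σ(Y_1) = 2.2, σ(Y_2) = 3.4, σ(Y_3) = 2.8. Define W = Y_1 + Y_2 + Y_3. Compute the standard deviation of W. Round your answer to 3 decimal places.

var(Y_1) = 4.84, var(Y_2) = 11.56, var(Y_3) = 7.84
By independence, var(W) = (1)²var(Y_1) + (1)²var(Y_2) + (1)²var(Y_3)
= (1)²·4.84 + (1)²·11.56 + (1)²·7.84 = 24.24
σ(W) = √24.24 ≈ 4.923

4.923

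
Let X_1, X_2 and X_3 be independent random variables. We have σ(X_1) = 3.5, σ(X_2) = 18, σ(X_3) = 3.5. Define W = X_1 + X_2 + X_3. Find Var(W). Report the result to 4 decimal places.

Var(X_1) = 12.25, Var(X_2) = 324, Var(X_3) = 12.25
By independence, Var(W) = (1)²Var(X_1) + (1)²Var(X_2) + (1)²Var(X_3)
= (1)²·12.25 + (1)²·324 + (1)²·12.25 = 348.5

348.5000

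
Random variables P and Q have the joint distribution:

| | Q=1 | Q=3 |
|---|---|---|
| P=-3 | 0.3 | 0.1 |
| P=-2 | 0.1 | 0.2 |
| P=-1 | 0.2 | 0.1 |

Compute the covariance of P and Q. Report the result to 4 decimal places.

0.0800

E[P] = -2.1,  E[Q] = 1.8
E[PQ] = -3.7
Cov(P,Q) = E[PQ] − E[P]E[Q] = -3.7 − (-2.1)(1.8) = 0.08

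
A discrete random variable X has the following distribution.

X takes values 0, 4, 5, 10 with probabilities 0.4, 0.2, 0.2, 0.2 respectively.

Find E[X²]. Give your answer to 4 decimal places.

E[X²] = (0)²(0.4) + (4)²(0.2) + (5)²(0.2) + (10)²(0.2) = 28.2

28.2000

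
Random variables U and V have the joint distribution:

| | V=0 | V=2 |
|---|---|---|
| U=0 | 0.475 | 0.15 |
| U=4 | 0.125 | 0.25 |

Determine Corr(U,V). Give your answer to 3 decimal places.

E[U] = 1.5,  E[V] = 0.8
E[UV] = 2
Cov(U,V) = E[UV] − E[U]E[V] = 2 − (1.5)(0.8) = 0.8
var(U) = 3.75,  var(V) = 0.96
ρ = 0.8 / √(3.75·0.96) ≈ 0.422

0.422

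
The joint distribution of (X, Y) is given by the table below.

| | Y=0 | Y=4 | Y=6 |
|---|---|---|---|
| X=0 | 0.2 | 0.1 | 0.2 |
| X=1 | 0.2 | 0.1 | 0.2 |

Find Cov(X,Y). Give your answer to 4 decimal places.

E[X] = 0.5,  E[Y] = 3.2
E[XY] = 1.6
Cov(X,Y) = E[XY] − E[X]E[Y] = 1.6 − (0.5)(3.2) = 0

0.0000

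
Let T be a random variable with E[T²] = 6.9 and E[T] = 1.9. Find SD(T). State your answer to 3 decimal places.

Var(T) = 6.9 − (1.9)² = 3.29
SD(T) = √3.29 ≈ 1.814

1.814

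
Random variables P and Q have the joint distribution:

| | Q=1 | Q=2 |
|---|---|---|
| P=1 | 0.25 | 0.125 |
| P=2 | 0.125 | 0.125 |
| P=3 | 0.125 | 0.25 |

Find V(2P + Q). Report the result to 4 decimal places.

3.7500

E[P] = 2,  E[Q] = 1.5,  E[PQ] = 3.125
V(P) = 4.75 − (2)² = 0.75;  V(Q) = 2.5 − (1.5)² = 0.25
cov(P,Q) = 3.125 − (2)(1.5) = 0.125
V(2P + Q) = (2)²·0.75 + (1)²·0.25 + 2·(2)·(1)·0.125 = 3.75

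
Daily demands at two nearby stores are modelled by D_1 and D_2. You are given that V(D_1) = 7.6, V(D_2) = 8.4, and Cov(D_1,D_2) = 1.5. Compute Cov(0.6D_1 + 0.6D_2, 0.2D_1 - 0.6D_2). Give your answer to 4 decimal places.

Cov(0.6D_1 + 0.6D_2, 0.2D_1 - 0.6D_2) = (0.6)(0.2)V(D_1) + (0.6)(-0.6)V(D_2) + [(0.6)(-0.6) + (0.6)(0.2)]Cov(D_1,D_2)
= 0.12·7.6 + -0.36·8.4 + -0.24·1.5 = -2.472

-2.4720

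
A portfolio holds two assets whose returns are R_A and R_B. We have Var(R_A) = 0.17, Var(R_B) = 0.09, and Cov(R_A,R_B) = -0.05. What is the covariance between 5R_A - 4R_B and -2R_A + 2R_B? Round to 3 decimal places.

Cov(5R_A - 4R_B, -2R_A + 2R_B) = (5)(-2)Var(R_A) + (-4)(2)Var(R_B) + [(5)(2) + (-4)(-2)]Cov(R_A,R_B)
= -10·0.17 + -8·0.09 + 18·-0.05 = -3.32

-3.320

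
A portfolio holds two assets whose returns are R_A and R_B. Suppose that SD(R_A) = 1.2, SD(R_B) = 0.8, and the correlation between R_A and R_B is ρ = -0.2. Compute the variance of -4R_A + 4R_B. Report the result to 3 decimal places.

39.424

var(R_A) = (1.2)² = 1.44;  var(R_B) = (0.8)² = 0.64
Cov(R_A,R_B) = ρ·SD(R_A)·SD(R_B) = -0.2·1.2·0.8 = -0.192
var(-4R_A + 4R_B) = (-4)²·var(R_A) + (4)²·var(R_B) + 2·(-4)·(4)·Cov(R_A,R_B)
= 16·1.44 + 16·0.64 + -32·-0.192 = 39.424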